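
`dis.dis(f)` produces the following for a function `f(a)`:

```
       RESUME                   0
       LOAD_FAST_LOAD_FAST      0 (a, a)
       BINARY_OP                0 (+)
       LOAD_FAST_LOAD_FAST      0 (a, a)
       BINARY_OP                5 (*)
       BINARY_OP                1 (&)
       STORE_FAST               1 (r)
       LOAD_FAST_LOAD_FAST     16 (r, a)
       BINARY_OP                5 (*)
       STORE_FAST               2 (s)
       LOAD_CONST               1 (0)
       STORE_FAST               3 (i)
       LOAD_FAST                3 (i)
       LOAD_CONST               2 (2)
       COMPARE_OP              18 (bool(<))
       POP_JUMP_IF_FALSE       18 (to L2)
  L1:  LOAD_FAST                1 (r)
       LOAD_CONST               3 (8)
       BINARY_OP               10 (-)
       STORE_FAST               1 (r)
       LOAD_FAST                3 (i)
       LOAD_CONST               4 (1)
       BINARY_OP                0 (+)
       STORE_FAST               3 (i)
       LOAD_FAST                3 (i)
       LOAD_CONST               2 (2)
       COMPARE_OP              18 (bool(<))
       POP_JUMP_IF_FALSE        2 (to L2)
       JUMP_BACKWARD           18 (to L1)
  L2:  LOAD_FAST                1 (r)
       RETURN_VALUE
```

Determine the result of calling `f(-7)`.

32

LOAD_FAST_LOAD_FAST a,a → push -7,-7. Stack: [-7, -7]
BINARY_OP + → -7 + -7 = -14. Stack: [-14]
LOAD_FAST_LOAD_FAST a,a → push -7,-7. Stack: [-14, -7, -7]
BINARY_OP * → -7 * -7 = 49. Stack: [-14, 49]
BINARY_OP & → -14 & 49 = 48. Stack: [48]
STORE_FAST r → r=48. Stack: []
LOAD_FAST_LOAD_FAST r,a → push 48,-7. Stack: [48, -7]
BINARY_OP * → 48 * -7 = -336. Stack: [-336]
STORE_FAST s → s=-336. Stack: []
LOAD_CONST → push 0. Stack: [0]
STORE_FAST i → i=0. Stack: []
LOAD_FAST i → push 0. Stack: [0]
LOAD_CONST → push 2. Stack: [0, 2]
COMPARE_OP bool(<) → 0 vs 2 = True. Stack: [True]
POP_JUMP_IF_FALSE → pop True; no jump. Stack: []
LOAD_FAST r → push 48. Stack: [48]
LOAD_CONST → push 8. Stack: [48, 8]
BINARY_OP - → 48 - 8 = 40. Stack: [40]
STORE_FAST r → r=40. Stack: []
LOAD_FAST i → push 0. Stack: [0]
LOAD_CONST → push 1. Stack: [0, 1]
BINARY_OP + → 0 + 1 = 1. Stack: [1]
STORE_FAST i → i=1. Stack: []
LOAD_FAST i → push 1. Stack: [1]
LOAD_CONST → push 2. Stack: [1, 2]
COMPARE_OP bool(<) → 1 vs 2 = True. Stack: [True]
POP_JUMP_IF_FALSE → pop True; no jump. Stack: []
LOAD_FAST r → push 40. Stack: [40]
LOAD_CONST → push 8. Stack: [40, 8]
BINARY_OP - → 40 - 8 = 32. Stack: [32]
STORE_FAST r → r=32. Stack: []
LOAD_FAST i → push 1. Stack: [1]
LOAD_CONST → push 1. Stack: [1, 1]
BINARY_OP + → 1 + 1 = 2. Stack: [2]
STORE_FAST i → i=2. Stack: []
LOAD_FAST i → push 2. Stack: [2]
LOAD_CONST → push 2. Stack: [2, 2]
COMPARE_OP bool(<) → 2 vs 2 = False. Stack: [False]
POP_JUMP_IF_FALSE → pop False; jump. Stack: []
LOAD_FAST r → push 32. Stack: [32]
RETURN_VALUE → return 32.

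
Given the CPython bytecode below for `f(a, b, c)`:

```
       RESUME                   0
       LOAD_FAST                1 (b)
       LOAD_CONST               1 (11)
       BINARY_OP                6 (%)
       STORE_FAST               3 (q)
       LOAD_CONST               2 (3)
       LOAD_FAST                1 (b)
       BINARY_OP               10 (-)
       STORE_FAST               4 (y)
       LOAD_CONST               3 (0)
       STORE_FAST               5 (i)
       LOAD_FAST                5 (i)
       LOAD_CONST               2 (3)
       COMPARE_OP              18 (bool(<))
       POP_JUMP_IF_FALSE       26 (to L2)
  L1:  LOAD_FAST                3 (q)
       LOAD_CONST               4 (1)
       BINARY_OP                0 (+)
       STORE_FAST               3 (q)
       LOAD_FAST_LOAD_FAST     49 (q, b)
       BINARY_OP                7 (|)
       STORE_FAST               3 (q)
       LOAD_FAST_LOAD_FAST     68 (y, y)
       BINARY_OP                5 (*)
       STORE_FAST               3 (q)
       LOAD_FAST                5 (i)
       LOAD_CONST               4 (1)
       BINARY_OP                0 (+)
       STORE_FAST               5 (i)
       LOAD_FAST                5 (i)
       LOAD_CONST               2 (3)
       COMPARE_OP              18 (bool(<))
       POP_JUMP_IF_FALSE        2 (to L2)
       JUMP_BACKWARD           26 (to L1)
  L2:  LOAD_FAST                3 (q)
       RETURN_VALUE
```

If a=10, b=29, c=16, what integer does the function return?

LOAD_FAST b → push 29
LOAD_CONST → push 11
BINARY_OP % → 29 % 11 = 7
STORE_FAST q → q=7
LOAD_CONST → push 3
LOAD_FAST b → push 29
BINARY_OP - → 3 - 29 = -26
STORE_FAST y → y=-26
LOAD_CONST → push 0
STORE_FAST i → i=0
LOAD_FAST i → push 0
LOAD_CONST → push 3
COMPARE_OP bool(<) → 0 vs 3 = True
POP_JUMP_IF_FALSE → pop True; no jump
LOAD_FAST q → push 7
LOAD_CONST → push 1
BINARY_OP + → 7 + 1 = 8
STORE_FAST q → q=8
LOAD_FAST_LOAD_FAST q,b → push 8,29
BINARY_OP | → 8 | 29 = 29
STORE_FAST q → q=29
LOAD_FAST_LOAD_FAST y,y → push -26,-26
BINARY_OP * → -26 * -26 = 676
STORE_FAST q → q=676
LOAD_FAST i → push 0
LOAD_CONST → push 1
BINARY_OP + → 0 + 1 = 1
STORE_FAST i → i=1
LOAD_FAST i → push 1
LOAD_CONST → push 3
COMPARE_OP bool(<) → 1 vs 3 = True
POP_JUMP_IF_FALSE → pop True; no jump
LOAD_FAST q → push 676
LOAD_CONST → push 1
BINARY_OP + → 676 + 1 = 677
STORE_FAST q → q=677
LOAD_FAST_LOAD_FAST q,b → push 677,29
BINARY_OP | → 677 | 29 = 701
STORE_FAST q → q=701
LOAD_FAST_LOAD_FAST y,y → push -26,-26
BINARY_OP * → -26 * -26 = 676
STORE_FAST q → q=676
LOAD_FAST i → push 1
LOAD_CONST → push 1
BINARY_OP + → 1 + 1 = 2
STORE_FAST i → i=2
LOAD_FAST i → push 2
LOAD_CONST → push 3
COMPARE_OP bool(<) → 2 vs 3 = True
POP_JUMP_IF_FALSE → pop True; no jump
LOAD_FAST q → push 676
LOAD_CONST → push 1
BINARY_OP + → 676 + 1 = 677
STORE_FAST q → q=677
LOAD_FAST_LOAD_FAST q,b → push 677,29
BINARY_OP | → 677 | 29 = 701
STORE_FAST q → q=701
LOAD_FAST_LOAD_FAST y,y → push -26,-26
BINARY_OP * → -26 * -26 = 676
STORE_FAST q → q=676
LOAD_FAST i → push 2
LOAD_CONST → push 1
BINARY_OP + → 2 + 1 = 3
STORE_FAST i → i=3
LOAD_FAST i → push 3
LOAD_CONST → push 3
COMPARE_OP bool(<) → 3 vs 3 = False
POP_JUMP_IF_FALSE → pop False; jump
LOAD_FAST q → push 676
RETURN_VALUE → return 676.

676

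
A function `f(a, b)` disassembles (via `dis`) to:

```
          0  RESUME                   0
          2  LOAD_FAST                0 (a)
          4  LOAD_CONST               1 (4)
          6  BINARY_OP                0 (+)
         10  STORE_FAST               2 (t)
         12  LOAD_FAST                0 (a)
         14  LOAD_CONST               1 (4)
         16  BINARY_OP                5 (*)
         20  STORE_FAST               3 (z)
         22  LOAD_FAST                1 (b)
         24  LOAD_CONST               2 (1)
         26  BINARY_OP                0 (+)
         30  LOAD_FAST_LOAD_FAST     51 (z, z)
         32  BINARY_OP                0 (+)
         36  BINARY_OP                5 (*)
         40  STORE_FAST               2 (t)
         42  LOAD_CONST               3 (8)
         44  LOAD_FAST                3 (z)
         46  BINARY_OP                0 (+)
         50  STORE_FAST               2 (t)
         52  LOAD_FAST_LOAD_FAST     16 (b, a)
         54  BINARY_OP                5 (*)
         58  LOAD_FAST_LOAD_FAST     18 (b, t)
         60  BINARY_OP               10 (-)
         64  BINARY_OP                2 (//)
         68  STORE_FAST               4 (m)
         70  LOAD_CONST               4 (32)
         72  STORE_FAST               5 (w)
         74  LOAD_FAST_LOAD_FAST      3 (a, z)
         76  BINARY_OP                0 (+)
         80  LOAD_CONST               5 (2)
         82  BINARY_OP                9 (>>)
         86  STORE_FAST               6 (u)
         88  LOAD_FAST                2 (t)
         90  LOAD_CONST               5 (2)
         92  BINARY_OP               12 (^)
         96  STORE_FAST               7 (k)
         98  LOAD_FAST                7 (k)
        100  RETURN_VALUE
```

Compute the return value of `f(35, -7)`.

LOAD_FAST a → push 35. Stack: [35]
LOAD_CONST → push 4. Stack: [35, 4]
BINARY_OP + → 35 + 4 = 39. Stack: [39]
STORE_FAST t → t=39. Stack: []
LOAD_FAST a → push 35. Stack: [35]
LOAD_CONST → push 4. Stack: [35, 4]
BINARY_OP * → 35 * 4 = 140. Stack: [140]
STORE_FAST z → z=140. Stack: []
LOAD_FAST b → push -7. Stack: [-7]
LOAD_CONST → push 1. Stack: [-7, 1]
BINARY_OP + → -7 + 1 = -6. Stack: [-6]
LOAD_FAST_LOAD_FAST z,z → push 140,140. Stack: [-6, 140, 140]
BINARY_OP + → 140 + 140 = 280. Stack: [-6, 280]
BINARY_OP * → -6 * 280 = -1680. Stack: [-1680]
STORE_FAST t → t=-1680. Stack: []
LOAD_CONST → push 8. Stack: [8]
LOAD_FAST z → push 140. Stack: [8, 140]
BINARY_OP + → 8 + 140 = 148. Stack: [148]
STORE_FAST t → t=148. Stack: []
LOAD_FAST_LOAD_FAST b,a → push -7,35. Stack: [-7, 35]
BINARY_OP * → -7 * 35 = -245. Stack: [-245]
LOAD_FAST_LOAD_FAST b,t → push -7,148. Stack: [-245, -7, 148]
BINARY_OP - → -7 - 148 = -155. Stack: [-245, -155]
BINARY_OP // → -245 // -155 = 1. Stack: [1]
STORE_FAST m → m=1. Stack: []
LOAD_CONST → push 32. Stack: [32]
STORE_FAST w → w=32. Stack: []
LOAD_FAST_LOAD_FAST a,z → push 35,140. Stack: [35, 140]
BINARY_OP + → 35 + 140 = 175. Stack: [175]
LOAD_CONST → push 2. Stack: [175, 2]
BINARY_OP >> → 175 >> 2 = 43. Stack: [43]
STORE_FAST u → u=43. Stack: []
LOAD_FAST t → push 148. Stack: [148]
LOAD_CONST → push 2. Stack: [148, 2]
BINARY_OP ^ → 148 ^ 2 = 150. Stack: [150]
STORE_FAST k → k=150. Stack: []
LOAD_FAST k → push 150. Stack: [150]
RETURN_VALUE → return 150.

150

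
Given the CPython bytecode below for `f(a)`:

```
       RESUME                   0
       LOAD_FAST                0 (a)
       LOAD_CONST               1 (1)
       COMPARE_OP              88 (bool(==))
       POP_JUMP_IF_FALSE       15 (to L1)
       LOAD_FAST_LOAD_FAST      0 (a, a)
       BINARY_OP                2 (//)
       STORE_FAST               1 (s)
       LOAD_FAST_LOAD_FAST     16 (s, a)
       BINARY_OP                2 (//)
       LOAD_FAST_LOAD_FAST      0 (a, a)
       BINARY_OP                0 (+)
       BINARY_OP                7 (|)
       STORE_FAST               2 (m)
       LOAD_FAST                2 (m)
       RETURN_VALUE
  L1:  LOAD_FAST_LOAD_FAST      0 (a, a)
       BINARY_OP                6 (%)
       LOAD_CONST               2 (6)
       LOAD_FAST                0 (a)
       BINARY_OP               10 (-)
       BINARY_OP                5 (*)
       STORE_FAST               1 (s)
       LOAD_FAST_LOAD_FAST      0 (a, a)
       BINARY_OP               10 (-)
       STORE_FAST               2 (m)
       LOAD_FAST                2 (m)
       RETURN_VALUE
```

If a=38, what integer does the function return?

0

LOAD_FAST a → push 38. Stack: [38]
LOAD_CONST → push 1. Stack: [38, 1]
COMPARE_OP bool(==) → 38 vs 1 = False. Stack: [False]
POP_JUMP_IF_FALSE → pop False; jump. Stack: []
LOAD_FAST_LOAD_FAST a,a → push 38,38. Stack: [38, 38]
BINARY_OP % → 38 % 38 = 0. Stack: [0]
LOAD_CONST → push 6. Stack: [0, 6]
LOAD_FAST a → push 38. Stack: [0, 6, 38]
BINARY_OP - → 6 - 38 = -32. Stack: [0, -32]
BINARY_OP * → 0 * -32 = 0. Stack: [0]
STORE_FAST s → s=0. Stack: []
LOAD_FAST_LOAD_FAST a,a → push 38,38. Stack: [38, 38]
BINARY_OP - → 38 - 38 = 0. Stack: [0]
STORE_FAST m → m=0. Stack: []
LOAD_FAST m → push 0. Stack: [0]
RETURN_VALUE → return 0.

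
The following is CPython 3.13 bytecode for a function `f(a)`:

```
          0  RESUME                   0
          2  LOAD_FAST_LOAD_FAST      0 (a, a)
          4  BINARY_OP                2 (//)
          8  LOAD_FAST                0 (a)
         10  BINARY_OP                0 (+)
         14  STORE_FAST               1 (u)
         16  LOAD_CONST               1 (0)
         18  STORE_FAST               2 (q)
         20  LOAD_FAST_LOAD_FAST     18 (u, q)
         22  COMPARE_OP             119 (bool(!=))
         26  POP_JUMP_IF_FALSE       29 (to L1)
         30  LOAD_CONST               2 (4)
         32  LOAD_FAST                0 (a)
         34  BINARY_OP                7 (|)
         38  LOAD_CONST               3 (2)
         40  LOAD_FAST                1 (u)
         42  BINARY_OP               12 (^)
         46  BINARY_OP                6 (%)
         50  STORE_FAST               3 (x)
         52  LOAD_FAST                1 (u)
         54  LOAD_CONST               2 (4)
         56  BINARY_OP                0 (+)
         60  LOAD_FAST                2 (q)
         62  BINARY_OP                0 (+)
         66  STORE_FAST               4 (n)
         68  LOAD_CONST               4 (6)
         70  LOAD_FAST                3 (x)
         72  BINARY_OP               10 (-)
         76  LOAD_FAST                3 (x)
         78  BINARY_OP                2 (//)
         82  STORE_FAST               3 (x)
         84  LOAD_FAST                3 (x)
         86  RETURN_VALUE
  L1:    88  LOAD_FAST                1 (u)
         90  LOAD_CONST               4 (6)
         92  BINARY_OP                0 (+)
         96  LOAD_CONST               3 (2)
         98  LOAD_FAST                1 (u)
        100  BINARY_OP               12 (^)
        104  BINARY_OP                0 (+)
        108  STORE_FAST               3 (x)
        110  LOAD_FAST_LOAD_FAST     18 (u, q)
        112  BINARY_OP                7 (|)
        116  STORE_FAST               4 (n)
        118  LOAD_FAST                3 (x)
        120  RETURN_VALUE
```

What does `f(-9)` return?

LOAD_FAST_LOAD_FAST a,a → push -9,-9. Stack: [-9, -9]
BINARY_OP // → -9 // -9 = 1. Stack: [1]
LOAD_FAST a → push -9. Stack: [1, -9]
BINARY_OP + → 1 + -9 = -8. Stack: [-8]
STORE_FAST u → u=-8. Stack: []
LOAD_CONST → push 0. Stack: [0]
STORE_FAST q → q=0. Stack: []
LOAD_FAST_LOAD_FAST u,q → push -8,0. Stack: [-8, 0]
COMPARE_OP bool(!=) → -8 vs 0 = True. Stack: [True]
POP_JUMP_IF_FALSE → pop True; no jump. Stack: []
LOAD_CONST → push 4. Stack: [4]
LOAD_FAST a → push -9. Stack: [4, -9]
BINARY_OP | → 4 | -9 = -9. Stack: [-9]
LOAD_CONST → push 2. Stack: [-9, 2]
LOAD_FAST u → push -8. Stack: [-9, 2, -8]
BINARY_OP ^ → 2 ^ -8 = -6. Stack: [-9, -6]
BINARY_OP % → -9 % -6 = -3. Stack: [-3]
STORE_FAST x → x=-3. Stack: []
LOAD_FAST u → push -8. Stack: [-8]
LOAD_CONST → push 4. Stack: [-8, 4]
BINARY_OP + → -8 + 4 = -4. Stack: [-4]
LOAD_FAST q → push 0. Stack: [-4, 0]
BINARY_OP + → -4 + 0 = -4. Stack: [-4]
STORE_FAST n → n=-4. Stack: []
LOAD_CONST → push 6. Stack: [6]
LOAD_FAST x → push -3. Stack: [6, -3]
BINARY_OP - → 6 - -3 = 9. Stack: [9]
LOAD_FAST x → push -3. Stack: [9, -3]
BINARY_OP // → 9 // -3 = -3. Stack: [-3]
STORE_FAST x → x=-3. Stack: []
LOAD_FAST x → push -3. Stack: [-3]
RETURN_VALUE → return -3.

-3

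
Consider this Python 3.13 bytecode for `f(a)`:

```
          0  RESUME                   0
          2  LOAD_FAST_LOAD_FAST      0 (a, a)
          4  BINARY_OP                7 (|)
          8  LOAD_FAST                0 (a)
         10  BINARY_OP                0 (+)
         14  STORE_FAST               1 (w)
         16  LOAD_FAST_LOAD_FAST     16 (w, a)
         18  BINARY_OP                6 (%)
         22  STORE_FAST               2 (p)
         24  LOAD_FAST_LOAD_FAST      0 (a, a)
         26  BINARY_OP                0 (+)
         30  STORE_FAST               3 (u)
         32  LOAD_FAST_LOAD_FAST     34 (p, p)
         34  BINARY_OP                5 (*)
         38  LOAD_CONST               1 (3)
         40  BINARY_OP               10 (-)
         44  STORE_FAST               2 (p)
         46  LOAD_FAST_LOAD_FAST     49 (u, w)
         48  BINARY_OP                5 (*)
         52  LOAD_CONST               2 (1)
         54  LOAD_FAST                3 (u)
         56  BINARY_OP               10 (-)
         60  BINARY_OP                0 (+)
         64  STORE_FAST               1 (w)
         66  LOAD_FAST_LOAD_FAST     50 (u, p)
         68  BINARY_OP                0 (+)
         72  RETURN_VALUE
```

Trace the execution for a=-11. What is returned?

-25

LOAD_FAST_LOAD_FAST a,a → push -11,-11. Stack: [-11, -11]
BINARY_OP | → -11 | -11 = -11. Stack: [-11]
LOAD_FAST a → push -11. Stack: [-11, -11]
BINARY_OP + → -11 + -11 = -22. Stack: [-22]
STORE_FAST w → w=-22. Stack: []
LOAD_FAST_LOAD_FAST w,a → push -22,-11. Stack: [-22, -11]
BINARY_OP % → -22 % -11 = 0. Stack: [0]
STORE_FAST p → p=0. Stack: []
LOAD_FAST_LOAD_FAST a,a → push -11,-11. Stack: [-11, -11]
BINARY_OP + → -11 + -11 = -22. Stack: [-22]
STORE_FAST u → u=-22. Stack: []
LOAD_FAST_LOAD_FAST p,p → push 0,0. Stack: [0, 0]
BINARY_OP * → 0 * 0 = 0. Stack: [0]
LOAD_CONST → push 3. Stack: [0, 3]
BINARY_OP - → 0 - 3 = -3. Stack: [-3]
STORE_FAST p → p=-3. Stack: []
LOAD_FAST_LOAD_FAST u,w → push -22,-22. Stack: [-22, -22]
BINARY_OP * → -22 * -22 = 484. Stack: [484]
LOAD_CONST → push 1. Stack: [484, 1]
LOAD_FAST u → push -22. Stack: [484, 1, -22]
BINARY_OP - → 1 - -22 = 23. Stack: [484, 23]
BINARY_OP + → 484 + 23 = 507. Stack: [507]
STORE_FAST w → w=507. Stack: []
LOAD_FAST_LOAD_FAST u,p → push -22,-3. Stack: [-22, -3]
BINARY_OP + → -22 + -3 = -25. Stack: [-25]
RETURN_VALUE → return -25.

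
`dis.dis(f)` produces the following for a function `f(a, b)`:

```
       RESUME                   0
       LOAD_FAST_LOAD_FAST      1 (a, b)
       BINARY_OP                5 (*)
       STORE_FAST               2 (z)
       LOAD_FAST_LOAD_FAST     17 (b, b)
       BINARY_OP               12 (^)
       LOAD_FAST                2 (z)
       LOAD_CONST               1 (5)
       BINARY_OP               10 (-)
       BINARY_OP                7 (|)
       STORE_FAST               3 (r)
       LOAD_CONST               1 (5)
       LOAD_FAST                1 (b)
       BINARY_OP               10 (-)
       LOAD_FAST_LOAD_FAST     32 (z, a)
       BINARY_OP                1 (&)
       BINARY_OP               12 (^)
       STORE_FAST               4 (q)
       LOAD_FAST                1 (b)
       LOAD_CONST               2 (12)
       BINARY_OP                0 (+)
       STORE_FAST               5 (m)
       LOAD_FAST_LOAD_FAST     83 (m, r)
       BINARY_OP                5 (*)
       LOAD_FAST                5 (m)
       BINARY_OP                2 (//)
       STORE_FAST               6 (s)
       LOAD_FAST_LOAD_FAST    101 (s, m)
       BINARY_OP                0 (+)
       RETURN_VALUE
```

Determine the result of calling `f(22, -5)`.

-108

LOAD_FAST_LOAD_FAST a,b → push 22,-5. Stack: [22, -5]
BINARY_OP * → 22 * -5 = -110. Stack: [-110]
STORE_FAST z → z=-110. Stack: []
LOAD_FAST_LOAD_FAST b,b → push -5,-5. Stack: [-5, -5]
BINARY_OP ^ → -5 ^ -5 = 0. Stack: [0]
LOAD_FAST z → push -110. Stack: [0, -110]
LOAD_CONST → push 5. Stack: [0, -110, 5]
BINARY_OP - → -110 - 5 = -115. Stack: [0, -115]
BINARY_OP | → 0 | -115 = -115. Stack: [-115]
STORE_FAST r → r=-115. Stack: []
LOAD_CONST → push 5. Stack: [5]
LOAD_FAST b → push -5. Stack: [5, -5]
BINARY_OP - → 5 - -5 = 10. Stack: [10]
LOAD_FAST_LOAD_FAST z,a → push -110,22. Stack: [10, -110, 22]
BINARY_OP & → -110 & 22 = 18. Stack: [10, 18]
BINARY_OP ^ → 10 ^ 18 = 24. Stack: [24]
STORE_FAST q → q=24. Stack: []
LOAD_FAST b → push -5. Stack: [-5]
LOAD_CONST → push 12. Stack: [-5, 12]
BINARY_OP + → -5 + 12 = 7. Stack: [7]
STORE_FAST m → m=7. Stack: []
LOAD_FAST_LOAD_FAST m,r → push 7,-115. Stack: [7, -115]
BINARY_OP * → 7 * -115 = -805. Stack: [-805]
LOAD_FAST m → push 7. Stack: [-805, 7]
BINARY_OP // → -805 // 7 = -115. Stack: [-115]
STORE_FAST s → s=-115. Stack: []
LOAD_FAST_LOAD_FAST s,m → push -115,7. Stack: [-115, 7]
BINARY_OP + → -115 + 7 = -108. Stack: [-108]
RETURN_VALUE → return -108.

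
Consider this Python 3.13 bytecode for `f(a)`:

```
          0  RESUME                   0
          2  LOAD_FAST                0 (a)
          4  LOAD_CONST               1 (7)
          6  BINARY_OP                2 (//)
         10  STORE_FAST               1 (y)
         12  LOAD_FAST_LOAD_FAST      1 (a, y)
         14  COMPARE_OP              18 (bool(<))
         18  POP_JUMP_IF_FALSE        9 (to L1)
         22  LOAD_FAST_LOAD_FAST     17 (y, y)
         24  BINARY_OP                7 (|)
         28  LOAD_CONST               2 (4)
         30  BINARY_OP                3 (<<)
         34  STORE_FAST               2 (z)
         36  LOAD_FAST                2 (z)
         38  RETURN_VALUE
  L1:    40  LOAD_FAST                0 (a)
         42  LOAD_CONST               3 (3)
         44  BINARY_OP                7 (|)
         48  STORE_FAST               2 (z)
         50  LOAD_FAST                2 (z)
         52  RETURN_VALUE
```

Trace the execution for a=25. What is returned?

27

LOAD_FAST a → push 25. Stack: [25]
LOAD_CONST → push 7. Stack: [25, 7]
BINARY_OP // → 25 // 7 = 3. Stack: [3]
STORE_FAST y → y=3. Stack: []
LOAD_FAST_LOAD_FAST a,y → push 25,3. Stack: [25, 3]
COMPARE_OP bool(<) → 25 vs 3 = False. Stack: [False]
POP_JUMP_IF_FALSE → pop False; jump. Stack: []
LOAD_FAST a → push 25. Stack: [25]
LOAD_CONST → push 3. Stack: [25, 3]
BINARY_OP | → 25 | 3 = 27. Stack: [27]
STORE_FAST z → z=27. Stack: []
LOAD_FAST z → push 27. Stack: [27]
RETURN_VALUE → return 27.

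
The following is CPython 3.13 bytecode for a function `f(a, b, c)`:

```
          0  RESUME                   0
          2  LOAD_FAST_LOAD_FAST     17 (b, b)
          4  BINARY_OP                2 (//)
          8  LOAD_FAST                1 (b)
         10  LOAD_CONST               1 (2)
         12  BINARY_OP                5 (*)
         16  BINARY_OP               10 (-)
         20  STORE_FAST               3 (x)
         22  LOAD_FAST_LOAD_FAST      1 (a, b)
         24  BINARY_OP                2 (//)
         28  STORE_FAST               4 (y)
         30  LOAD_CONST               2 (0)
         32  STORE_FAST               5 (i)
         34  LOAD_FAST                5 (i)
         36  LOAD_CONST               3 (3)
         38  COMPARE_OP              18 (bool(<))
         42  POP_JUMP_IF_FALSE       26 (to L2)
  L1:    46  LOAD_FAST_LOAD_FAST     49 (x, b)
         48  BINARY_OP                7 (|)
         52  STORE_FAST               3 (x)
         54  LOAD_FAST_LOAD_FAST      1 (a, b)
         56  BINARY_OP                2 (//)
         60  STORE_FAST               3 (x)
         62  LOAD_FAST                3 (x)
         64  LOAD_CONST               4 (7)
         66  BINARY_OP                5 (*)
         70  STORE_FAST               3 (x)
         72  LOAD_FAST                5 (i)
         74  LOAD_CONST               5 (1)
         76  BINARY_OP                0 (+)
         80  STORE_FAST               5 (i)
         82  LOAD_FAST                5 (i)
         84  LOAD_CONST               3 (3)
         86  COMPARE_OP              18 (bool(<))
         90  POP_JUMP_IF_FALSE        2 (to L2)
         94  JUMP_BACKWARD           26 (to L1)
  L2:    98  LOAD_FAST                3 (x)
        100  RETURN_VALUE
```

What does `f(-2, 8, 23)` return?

-7

LOAD_FAST_LOAD_FAST b,b → push 8,8
BINARY_OP // → 8 // 8 = 1
LOAD_FAST b → push 8
LOAD_CONST → push 2
BINARY_OP * → 8 * 2 = 16
BINARY_OP - → 1 - 16 = -15
STORE_FAST x → x=-15
LOAD_FAST_LOAD_FAST a,b → push -2,8
BINARY_OP // → -2 // 8 = -1
STORE_FAST y → y=-1
LOAD_CONST → push 0
STORE_FAST i → i=0
LOAD_FAST i → push 0
LOAD_CONST → push 3
COMPARE_OP bool(<) → 0 vs 3 = True
POP_JUMP_IF_FALSE → pop True; no jump
LOAD_FAST_LOAD_FAST x,b → push -15,8
BINARY_OP | → -15 | 8 = -7
STORE_FAST x → x=-7
LOAD_FAST_LOAD_FAST a,b → push -2,8
BINARY_OP // → -2 // 8 = -1
STORE_FAST x → x=-1
LOAD_FAST x → push -1
LOAD_CONST → push 7
BINARY_OP * → -1 * 7 = -7
STORE_FAST x → x=-7
LOAD_FAST i → push 0
LOAD_CONST → push 1
BINARY_OP + → 0 + 1 = 1
STORE_FAST i → i=1
LOAD_FAST i → push 1
LOAD_CONST → push 3
COMPARE_OP bool(<) → 1 vs 3 = True
POP_JUMP_IF_FALSE → pop True; no jump
LOAD_FAST_LOAD_FAST x,b → push -7,8
BINARY_OP | → -7 | 8 = -7
STORE_FAST x → x=-7
LOAD_FAST_LOAD_FAST a,b → push -2,8
BINARY_OP // → -2 // 8 = -1
STORE_FAST x → x=-1
LOAD_FAST x → push -1
LOAD_CONST → push 7
BINARY_OP * → -1 * 7 = -7
STORE_FAST x → x=-7
LOAD_FAST i → push 1
LOAD_CONST → push 1
BINARY_OP + → 1 + 1 = 2
STORE_FAST i → i=2
LOAD_FAST i → push 2
LOAD_CONST → push 3
COMPARE_OP bool(<) → 2 vs 3 = True
POP_JUMP_IF_FALSE → pop True; no jump
LOAD_FAST_LOAD_FAST x,b → push -7,8
BINARY_OP | → -7 | 8 = -7
STORE_FAST x → x=-7
LOAD_FAST_LOAD_FAST a,b → push -2,8
BINARY_OP // → -2 // 8 = -1
STORE_FAST x → x=-1
LOAD_FAST x → push -1
LOAD_CONST → push 7
BINARY_OP * → -1 * 7 = -7
STORE_FAST x → x=-7
LOAD_FAST i → push 2
LOAD_CONST → push 1
BINARY_OP + → 2 + 1 = 3
STORE_FAST i → i=3
LOAD_FAST i → push 3
LOAD_CONST → push 3
COMPARE_OP bool(<) → 3 vs 3 = False
POP_JUMP_IF_FALSE → pop False; jump
LOAD_FAST x → push -7
RETURN_VALUE → return -7.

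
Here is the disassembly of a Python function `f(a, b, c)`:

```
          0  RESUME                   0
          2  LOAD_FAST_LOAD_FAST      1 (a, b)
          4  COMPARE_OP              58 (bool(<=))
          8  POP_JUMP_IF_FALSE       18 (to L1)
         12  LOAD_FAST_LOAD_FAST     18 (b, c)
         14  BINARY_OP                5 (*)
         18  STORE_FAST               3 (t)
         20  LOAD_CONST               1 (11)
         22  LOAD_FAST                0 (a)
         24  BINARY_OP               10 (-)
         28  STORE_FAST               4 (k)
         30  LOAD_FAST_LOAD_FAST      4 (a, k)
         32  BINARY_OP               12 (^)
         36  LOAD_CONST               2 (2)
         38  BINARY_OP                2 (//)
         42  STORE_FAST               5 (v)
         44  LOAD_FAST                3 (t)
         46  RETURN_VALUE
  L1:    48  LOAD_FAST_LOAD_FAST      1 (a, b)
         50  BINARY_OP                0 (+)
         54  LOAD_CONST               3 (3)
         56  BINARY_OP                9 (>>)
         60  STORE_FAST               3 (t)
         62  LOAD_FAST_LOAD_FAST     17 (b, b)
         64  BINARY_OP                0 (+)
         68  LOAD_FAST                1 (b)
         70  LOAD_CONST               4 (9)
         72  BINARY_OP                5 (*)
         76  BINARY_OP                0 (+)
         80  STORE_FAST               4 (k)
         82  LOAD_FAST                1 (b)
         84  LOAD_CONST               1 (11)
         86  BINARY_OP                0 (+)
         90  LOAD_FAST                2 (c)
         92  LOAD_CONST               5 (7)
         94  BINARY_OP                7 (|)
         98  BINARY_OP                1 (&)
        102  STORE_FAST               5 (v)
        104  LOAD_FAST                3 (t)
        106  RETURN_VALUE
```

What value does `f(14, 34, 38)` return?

1292

LOAD_FAST_LOAD_FAST a,b → push 14,34. Stack: [14, 34]
COMPARE_OP bool(<=) → 14 vs 34 = True. Stack: [True]
POP_JUMP_IF_FALSE → pop True; no jump. Stack: []
LOAD_FAST_LOAD_FAST b,c → push 34,38. Stack: [34, 38]
BINARY_OP * → 34 * 38 = 1292. Stack: [1292]
STORE_FAST t → t=1292. Stack: []
LOAD_CONST → push 11. Stack: [11]
LOAD_FAST a → push 14. Stack: [11, 14]
BINARY_OP - → 11 - 14 = -3. Stack: [-3]
STORE_FAST k → k=-3. Stack: []
LOAD_FAST_LOAD_FAST a,k → push 14,-3. Stack: [14, -3]
BINARY_OP ^ → 14 ^ -3 = -13. Stack: [-13]
LOAD_CONST → push 2. Stack: [-13, 2]
BINARY_OP // → -13 // 2 = -7. Stack: [-7]
STORE_FAST v → v=-7. Stack: []
LOAD_FAST t → push 1292. Stack: [1292]
RETURN_VALUE → return 1292.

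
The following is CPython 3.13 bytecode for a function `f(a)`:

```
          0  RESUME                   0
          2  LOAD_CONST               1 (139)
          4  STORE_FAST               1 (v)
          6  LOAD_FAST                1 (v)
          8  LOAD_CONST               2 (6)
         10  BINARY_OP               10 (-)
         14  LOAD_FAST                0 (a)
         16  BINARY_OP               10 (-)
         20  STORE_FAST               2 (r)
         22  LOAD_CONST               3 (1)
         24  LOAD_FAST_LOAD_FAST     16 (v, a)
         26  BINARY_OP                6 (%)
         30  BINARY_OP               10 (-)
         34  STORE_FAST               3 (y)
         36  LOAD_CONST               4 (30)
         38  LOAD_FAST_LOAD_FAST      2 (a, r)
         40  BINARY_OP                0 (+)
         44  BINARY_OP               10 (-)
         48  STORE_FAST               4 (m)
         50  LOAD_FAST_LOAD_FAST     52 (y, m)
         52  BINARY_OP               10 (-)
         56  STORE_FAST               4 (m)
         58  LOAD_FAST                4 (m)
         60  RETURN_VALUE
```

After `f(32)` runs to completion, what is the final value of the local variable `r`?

101

LOAD_CONST → push 139. Stack: [139]
STORE_FAST v → v=139. Stack: []
LOAD_FAST v → push 139. Stack: [139]
LOAD_CONST → push 6. Stack: [139, 6]
BINARY_OP - → 139 - 6 = 133. Stack: [133]
LOAD_FAST a → push 32. Stack: [133, 32]
BINARY_OP - → 133 - 32 = 101. Stack: [101]
STORE_FAST r → r=101. Stack: []
LOAD_CONST → push 1. Stack: [1]
LOAD_FAST_LOAD_FAST v,a → push 139,32. Stack: [1, 139, 32]
BINARY_OP % → 139 % 32 = 11. Stack: [1, 11]
BINARY_OP - → 1 - 11 = -10. Stack: [-10]
STORE_FAST y → y=-10. Stack: []
LOAD_CONST → push 30. Stack: [30]
LOAD_FAST_LOAD_FAST a,r → push 32,101. Stack: [30, 32, 101]
BINARY_OP + → 32 + 101 = 133. Stack: [30, 133]
BINARY_OP - → 30 - 133 = -103. Stack: [-103]
STORE_FAST m → m=-103. Stack: []
LOAD_FAST_LOAD_FAST y,m → push -10,-103. Stack: [-10, -103]
BINARY_OP - → -10 - -103 = 93. Stack: [93]
STORE_FAST m → m=93. Stack: []
LOAD_FAST m → push 93. Stack: [93]
RETURN_VALUE → return 93.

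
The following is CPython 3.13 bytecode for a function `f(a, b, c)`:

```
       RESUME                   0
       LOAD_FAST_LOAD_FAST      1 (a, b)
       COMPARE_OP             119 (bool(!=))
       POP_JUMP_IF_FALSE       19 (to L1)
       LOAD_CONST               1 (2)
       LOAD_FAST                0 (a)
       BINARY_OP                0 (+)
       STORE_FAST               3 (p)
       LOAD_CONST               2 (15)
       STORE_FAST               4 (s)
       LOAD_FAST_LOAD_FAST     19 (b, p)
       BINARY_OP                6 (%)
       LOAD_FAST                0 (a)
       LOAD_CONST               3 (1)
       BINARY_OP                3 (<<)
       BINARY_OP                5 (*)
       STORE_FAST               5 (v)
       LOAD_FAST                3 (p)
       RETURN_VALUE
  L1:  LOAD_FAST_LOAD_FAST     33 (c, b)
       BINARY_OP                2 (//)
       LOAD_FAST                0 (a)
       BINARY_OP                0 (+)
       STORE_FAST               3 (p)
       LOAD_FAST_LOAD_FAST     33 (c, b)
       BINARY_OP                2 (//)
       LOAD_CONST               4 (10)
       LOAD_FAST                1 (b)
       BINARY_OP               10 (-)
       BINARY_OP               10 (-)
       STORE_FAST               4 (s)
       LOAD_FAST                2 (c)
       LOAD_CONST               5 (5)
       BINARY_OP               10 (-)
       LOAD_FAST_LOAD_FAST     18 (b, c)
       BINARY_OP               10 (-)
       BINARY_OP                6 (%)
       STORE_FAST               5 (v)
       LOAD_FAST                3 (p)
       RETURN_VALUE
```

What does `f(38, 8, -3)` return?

40

LOAD_FAST_LOAD_FAST a,b → push 38,8. Stack: [38, 8]
COMPARE_OP bool(!=) → 38 vs 8 = True. Stack: [True]
POP_JUMP_IF_FALSE → pop True; no jump. Stack: []
LOAD_CONST → push 2. Stack: [2]
LOAD_FAST a → push 38. Stack: [2, 38]
BINARY_OP + → 2 + 38 = 40. Stack: [40]
STORE_FAST p → p=40. Stack: []
LOAD_CONST → push 15. Stack: [15]
STORE_FAST s → s=15. Stack: []
LOAD_FAST_LOAD_FAST b,p → push 8,40. Stack: [8, 40]
BINARY_OP % → 8 % 40 = 8. Stack: [8]
LOAD_FAST a → push 38. Stack: [8, 38]
LOAD_CONST → push 1. Stack: [8, 38, 1]
BINARY_OP << → 38 << 1 = 76. Stack: [8, 76]
BINARY_OP * → 8 * 76 = 608. Stack: [608]
STORE_FAST v → v=608. Stack: []
LOAD_FAST p → push 40. Stack: [40]
RETURN_VALUE → return 40.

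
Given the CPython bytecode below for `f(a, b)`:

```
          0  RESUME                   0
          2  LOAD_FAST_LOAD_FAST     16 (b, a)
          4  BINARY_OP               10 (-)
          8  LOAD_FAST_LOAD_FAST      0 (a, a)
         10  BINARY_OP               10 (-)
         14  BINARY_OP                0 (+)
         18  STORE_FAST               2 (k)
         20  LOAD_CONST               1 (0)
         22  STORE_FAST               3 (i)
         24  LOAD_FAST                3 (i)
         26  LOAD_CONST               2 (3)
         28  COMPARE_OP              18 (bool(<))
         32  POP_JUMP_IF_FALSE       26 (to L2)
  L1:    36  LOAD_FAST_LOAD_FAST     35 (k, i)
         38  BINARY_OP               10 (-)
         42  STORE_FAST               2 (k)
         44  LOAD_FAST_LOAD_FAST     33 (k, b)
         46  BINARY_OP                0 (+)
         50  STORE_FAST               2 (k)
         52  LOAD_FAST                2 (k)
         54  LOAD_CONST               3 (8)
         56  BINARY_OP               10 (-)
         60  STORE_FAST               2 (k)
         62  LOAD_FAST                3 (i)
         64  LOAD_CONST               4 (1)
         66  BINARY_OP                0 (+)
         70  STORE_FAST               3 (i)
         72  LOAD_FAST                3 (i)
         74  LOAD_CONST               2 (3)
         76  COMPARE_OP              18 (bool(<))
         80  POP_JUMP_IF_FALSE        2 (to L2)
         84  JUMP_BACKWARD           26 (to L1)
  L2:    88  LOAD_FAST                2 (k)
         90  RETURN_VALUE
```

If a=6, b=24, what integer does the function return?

63

LOAD_FAST_LOAD_FAST b,a → push 24,6
BINARY_OP - → 24 - 6 = 18
LOAD_FAST_LOAD_FAST a,a → push 6,6
BINARY_OP - → 6 - 6 = 0
BINARY_OP + → 18 + 0 = 18
STORE_FAST k → k=18
LOAD_CONST → push 0
STORE_FAST i → i=0
LOAD_FAST i → push 0
LOAD_CONST → push 3
COMPARE_OP bool(<) → 0 vs 3 = True
POP_JUMP_IF_FALSE → pop True; no jump
LOAD_FAST_LOAD_FAST k,i → push 18,0
BINARY_OP - → 18 - 0 = 18
STORE_FAST k → k=18
LOAD_FAST_LOAD_FAST k,b → push 18,24
BINARY_OP + → 18 + 24 = 42
STORE_FAST k → k=42
LOAD_FAST k → push 42
LOAD_CONST → push 8
BINARY_OP - → 42 - 8 = 34
STORE_FAST k → k=34
LOAD_FAST i → push 0
LOAD_CONST → push 1
BINARY_OP + → 0 + 1 = 1
STORE_FAST i → i=1
LOAD_FAST i → push 1
LOAD_CONST → push 3
COMPARE_OP bool(<) → 1 vs 3 = True
POP_JUMP_IF_FALSE → pop True; no jump
LOAD_FAST_LOAD_FAST k,i → push 34,1
BINARY_OP - → 34 - 1 = 33
STORE_FAST k → k=33
LOAD_FAST_LOAD_FAST k,b → push 33,24
BINARY_OP + → 33 + 24 = 57
STORE_FAST k → k=57
LOAD_FAST k → push 57
LOAD_CONST → push 8
BINARY_OP - → 57 - 8 = 49
STORE_FAST k → k=49
LOAD_FAST i → push 1
LOAD_CONST → push 1
BINARY_OP + → 1 + 1 = 2
STORE_FAST i → i=2
LOAD_FAST i → push 2
LOAD_CONST → push 3
COMPARE_OP bool(<) → 2 vs 3 = True
POP_JUMP_IF_FALSE → pop True; no jump
LOAD_FAST_LOAD_FAST k,i → push 49,2
BINARY_OP - → 49 - 2 = 47
STORE_FAST k → k=47
LOAD_FAST_LOAD_FAST k,b → push 47,24
BINARY_OP + → 47 + 24 = 71
STORE_FAST k → k=71
LOAD_FAST k → push 71
LOAD_CONST → push 8
BINARY_OP - → 71 - 8 = 63
STORE_FAST k → k=63
LOAD_FAST i → push 2
LOAD_CONST → push 1
BINARY_OP + → 2 + 1 = 3
STORE_FAST i → i=3
LOAD_FAST i → push 3
LOAD_CONST → push 3
COMPARE_OP bool(<) → 3 vs 3 = False
POP_JUMP_IF_FALSE → pop False; jump
LOAD_FAST k → push 63
RETURN_VALUE → return 63.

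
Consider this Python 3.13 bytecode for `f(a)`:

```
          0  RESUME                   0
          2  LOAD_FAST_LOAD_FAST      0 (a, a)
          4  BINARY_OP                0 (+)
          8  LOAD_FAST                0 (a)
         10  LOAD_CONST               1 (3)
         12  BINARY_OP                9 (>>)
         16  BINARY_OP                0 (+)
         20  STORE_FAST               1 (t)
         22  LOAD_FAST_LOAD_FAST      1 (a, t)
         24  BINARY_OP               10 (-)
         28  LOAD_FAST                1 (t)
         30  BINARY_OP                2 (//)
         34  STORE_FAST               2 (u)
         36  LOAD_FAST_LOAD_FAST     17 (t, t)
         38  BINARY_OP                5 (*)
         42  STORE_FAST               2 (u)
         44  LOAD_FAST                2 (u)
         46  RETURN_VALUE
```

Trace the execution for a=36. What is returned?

5776

LOAD_FAST_LOAD_FAST a,a → push 36,36. Stack: [36, 36]
BINARY_OP + → 36 + 36 = 72. Stack: [72]
LOAD_FAST a → push 36. Stack: [72, 36]
LOAD_CONST → push 3. Stack: [72, 36, 3]
BINARY_OP >> → 36 >> 3 = 4. Stack: [72, 4]
BINARY_OP + → 72 + 4 = 76. Stack: [76]
STORE_FAST t → t=76. Stack: []
LOAD_FAST_LOAD_FAST a,t → push 36,76. Stack: [36, 76]
BINARY_OP - → 36 - 76 = -40. Stack: [-40]
LOAD_FAST t → push 76. Stack: [-40, 76]
BINARY_OP // → -40 // 76 = -1. Stack: [-1]
STORE_FAST u → u=-1. Stack: []
LOAD_FAST_LOAD_FAST t,t → push 76,76. Stack: [76, 76]
BINARY_OP * → 76 * 76 = 5776. Stack: [5776]
STORE_FAST u → u=5776. Stack: []
LOAD_FAST u → push 5776. Stack: [5776]
RETURN_VALUE → return 5776.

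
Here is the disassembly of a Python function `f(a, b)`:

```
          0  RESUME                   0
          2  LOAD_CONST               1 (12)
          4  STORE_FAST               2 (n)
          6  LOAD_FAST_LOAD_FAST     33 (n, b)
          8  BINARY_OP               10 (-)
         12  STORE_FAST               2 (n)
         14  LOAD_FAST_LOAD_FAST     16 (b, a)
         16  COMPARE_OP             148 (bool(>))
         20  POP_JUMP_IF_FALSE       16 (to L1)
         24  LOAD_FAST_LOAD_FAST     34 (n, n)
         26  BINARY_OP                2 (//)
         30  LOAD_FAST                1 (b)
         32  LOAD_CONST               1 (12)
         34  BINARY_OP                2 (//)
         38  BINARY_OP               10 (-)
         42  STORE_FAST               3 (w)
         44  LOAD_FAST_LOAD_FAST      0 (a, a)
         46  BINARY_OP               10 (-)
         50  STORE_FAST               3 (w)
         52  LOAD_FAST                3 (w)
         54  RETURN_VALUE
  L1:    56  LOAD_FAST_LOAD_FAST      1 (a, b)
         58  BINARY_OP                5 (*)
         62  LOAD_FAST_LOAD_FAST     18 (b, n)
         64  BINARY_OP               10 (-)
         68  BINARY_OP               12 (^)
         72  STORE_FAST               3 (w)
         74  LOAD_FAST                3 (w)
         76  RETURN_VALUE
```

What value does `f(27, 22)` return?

LOAD_CONST → push 12. Stack: [12]
STORE_FAST n → n=12. Stack: []
LOAD_FAST_LOAD_FAST n,b → push 12,22. Stack: [12, 22]
BINARY_OP - → 12 - 22 = -10. Stack: [-10]
STORE_FAST n → n=-10. Stack: []
LOAD_FAST_LOAD_FAST b,a → push 22,27. Stack: [22, 27]
COMPARE_OP bool(>) → 22 vs 27 = False. Stack: [False]
POP_JUMP_IF_FALSE → pop False; jump. Stack: []
LOAD_FAST_LOAD_FAST a,b → push 27,22. Stack: [27, 22]
BINARY_OP * → 27 * 22 = 594. Stack: [594]
LOAD_FAST_LOAD_FAST b,n → push 22,-10. Stack: [594, 22, -10]
BINARY_OP - → 22 - -10 = 32. Stack: [594, 32]
BINARY_OP ^ → 594 ^ 32 = 626. Stack: [626]
STORE_FAST w → w=626. Stack: []
LOAD_FAST w → push 626. Stack: [626]
RETURN_VALUE → return 626.

626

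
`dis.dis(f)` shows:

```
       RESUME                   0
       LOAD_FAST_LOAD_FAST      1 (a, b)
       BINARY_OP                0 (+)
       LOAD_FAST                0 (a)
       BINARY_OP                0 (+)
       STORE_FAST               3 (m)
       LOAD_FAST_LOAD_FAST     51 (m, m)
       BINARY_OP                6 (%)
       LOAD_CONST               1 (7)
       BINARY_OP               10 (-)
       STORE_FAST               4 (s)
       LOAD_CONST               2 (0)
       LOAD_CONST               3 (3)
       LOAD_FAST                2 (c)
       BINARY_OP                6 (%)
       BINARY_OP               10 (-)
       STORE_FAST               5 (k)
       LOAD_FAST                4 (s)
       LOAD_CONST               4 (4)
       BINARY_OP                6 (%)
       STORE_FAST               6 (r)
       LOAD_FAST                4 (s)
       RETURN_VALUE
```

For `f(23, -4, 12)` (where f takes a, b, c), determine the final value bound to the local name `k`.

-3

LOAD_FAST_LOAD_FAST a,b → push 23,-4. Stack: [23, -4]
BINARY_OP + → 23 + -4 = 19. Stack: [19]
LOAD_FAST a → push 23. Stack: [19, 23]
BINARY_OP + → 19 + 23 = 42. Stack: [42]
STORE_FAST m → m=42. Stack: []
LOAD_FAST_LOAD_FAST m,m → push 42,42. Stack: [42, 42]
BINARY_OP % → 42 % 42 = 0. Stack: [0]
LOAD_CONST → push 7. Stack: [0, 7]
BINARY_OP - → 0 - 7 = -7. Stack: [-7]
STORE_FAST s → s=-7. Stack: []
LOAD_CONST → push 0. Stack: [0]
LOAD_CONST → push 3. Stack: [0, 3]
LOAD_FAST c → push 12. Stack: [0, 3, 12]
BINARY_OP % → 3 % 12 = 3. Stack: [0, 3]
BINARY_OP - → 0 - 3 = -3. Stack: [-3]
STORE_FAST k → k=-3. Stack: []
LOAD_FAST s → push -7. Stack: [-7]
LOAD_CONST → push 4. Stack: [-7, 4]
BINARY_OP % → -7 % 4 = 1. Stack: [1]
STORE_FAST r → r=1. Stack: []
LOAD_FAST s → push -7. Stack: [-7]
RETURN_VALUE → return -7.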